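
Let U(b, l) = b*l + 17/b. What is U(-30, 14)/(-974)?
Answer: 12617/29220 ≈ 0.43179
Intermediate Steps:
U(b, l) = 17/b + b*l
U(-30, 14)/(-974) = (17/(-30) - 30*14)/(-974) = (17*(-1/30) - 420)*(-1/974) = (-17/30 - 420)*(-1/974) = -12617/30*(-1/974) = 12617/29220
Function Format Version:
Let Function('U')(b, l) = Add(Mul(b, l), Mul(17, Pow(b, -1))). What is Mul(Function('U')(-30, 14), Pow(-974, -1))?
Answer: Rational(12617, 29220) ≈ 0.43179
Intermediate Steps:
Function('U')(b, l) = Add(Mul(17, Pow(b, -1)), Mul(b, l))
Mul(Function('U')(-30, 14), Pow(-974, -1)) = Mul(Add(Mul(17, Pow(-30, -1)), Mul(-30, 14)), Pow(-974, -1)) = Mul(Add(Mul(17, Rational(-1, 30)), -420), Rational(-1, 974)) = Mul(Add(Rational(-17, 30), -420), Rational(-1, 974)) = Mul(Rational(-12617, 30), Rational(-1, 974)) = Rational(12617, 29220)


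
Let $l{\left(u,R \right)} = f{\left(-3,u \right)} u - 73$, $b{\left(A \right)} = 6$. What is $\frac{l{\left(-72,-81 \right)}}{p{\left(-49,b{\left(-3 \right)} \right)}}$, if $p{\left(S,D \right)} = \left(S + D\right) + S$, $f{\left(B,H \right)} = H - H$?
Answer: $\frac{73}{92} \approx 0.79348$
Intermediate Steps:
$f{\left(B,H \right)} = 0$
$p{\left(S,D \right)} = D + 2 S$ ($p{\left(S,D \right)} = \left(D + S\right) + S = D + 2 S$)
$l{\left(u,R \right)} = -73$ ($l{\left(u,R \right)} = 0 u - 73 = 0 - 73 = -73$)
$\frac{l{\left(-72,-81 \right)}}{p{\left(-49,b{\left(-3 \right)} \right)}} = - \frac{73}{6 + 2 \left(-49\right)} = - \frac{73}{6 - 98} = - \frac{73}{-92} = \left(-73\right) \left(- \frac{1}{92}\right) = \frac{73}{92}$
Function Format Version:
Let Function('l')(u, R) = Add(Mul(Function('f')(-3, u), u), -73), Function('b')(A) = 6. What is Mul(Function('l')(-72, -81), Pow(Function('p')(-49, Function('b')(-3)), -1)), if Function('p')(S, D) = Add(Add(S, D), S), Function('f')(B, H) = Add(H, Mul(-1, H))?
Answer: Rational(73, 92) ≈ 0.79348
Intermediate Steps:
Function('f')(B, H) = 0
Function('p')(S, D) = Add(D, Mul(2, S)) (Function('p')(S, D) = Add(Add(D, S), S) = Add(D, Mul(2, S)))
Function('l')(u, R) = -73 (Function('l')(u, R) = Add(Mul(0, u), -73) = Add(0, -73) = -73)
Mul(Function('l')(-72, -81), Pow(Function('p')(-49, Function('b')(-3)), -1)) = Mul(-73, Pow(Add(6, Mul(2, -49)), -1)) = Mul(-73, Pow(Add(6, -98), -1)) = Mul(-73, Pow(-92, -1)) = Mul(-73, Rational(-1, 92)) = Rational(73, 92)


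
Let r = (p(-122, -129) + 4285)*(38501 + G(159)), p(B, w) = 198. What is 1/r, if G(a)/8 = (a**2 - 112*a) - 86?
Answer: 1/437527351 ≈ 2.2856e-9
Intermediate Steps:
G(a) = -688 - 896*a + 8*a**2 (G(a) = 8*((a**2 - 112*a) - 86) = 8*(-86 + a**2 - 112*a) = -688 - 896*a + 8*a**2)
r = 437527351 (r = (198 + 4285)*(38501 + (-688 - 896*159 + 8*159**2)) = 4483*(38501 + (-688 - 142464 + 8*25281)) = 4483*(38501 + (-688 - 142464 + 202248)) = 4483*(38501 + 59096) = 4483*97597 = 437527351)
1/r = 1/437527351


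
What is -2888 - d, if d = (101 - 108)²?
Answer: -2937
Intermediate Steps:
d = 49 (d = (-7)² = 49)
-2888 - d = -2888 - 1*49 = -2888 - 49 = -2937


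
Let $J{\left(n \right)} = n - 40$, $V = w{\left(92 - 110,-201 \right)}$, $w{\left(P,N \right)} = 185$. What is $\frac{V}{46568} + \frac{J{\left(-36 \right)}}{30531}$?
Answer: $\frac{2109067}{1421767608} \approx 0.0014834$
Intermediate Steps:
$V = 185$
$J{\left(n \right)} = -40 + n$ ($J{\left(n \right)} = n - 40 = -40 + n$)
$\frac{V}{46568} + \frac{J{\left(-36 \right)}}{30531} = \frac{185}{46568} + \frac{-40 - 36}{30531} = 185 \cdot \frac{1}{46568} - \frac{76}{30531} = \frac{185}{46568} - \frac{76}{30531} = \frac{2109067}{1421767608}$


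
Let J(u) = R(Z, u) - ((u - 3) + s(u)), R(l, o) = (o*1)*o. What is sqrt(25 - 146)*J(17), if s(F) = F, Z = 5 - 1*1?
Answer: 2838*I ≈ 2838.0*I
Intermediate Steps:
Z = 4 (Z = 5 - 1 = 4)
R(l, o) = o**2 (R(l, o) = o*o = o**2)
J(u) = 3 + u**2 - 2*u (J(u) = u**2 - ((u - 3) + u) = u**2 - ((-3 + u) + u) = u**2 - (-3 + 2*u) = u**2 + (3 - 2*u) = 3 + u**2 - 2*u)
sqrt(25 - 146)*J(17) = sqrt(25 - 146)*(3 + 17**2 - 2*17) = sqrt(-121)*(3 + 289 - 34) = (11*I)*258 = 2838*I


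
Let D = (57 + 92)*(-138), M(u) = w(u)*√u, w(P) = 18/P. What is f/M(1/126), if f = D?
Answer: -3427*√14/126 ≈ -101.77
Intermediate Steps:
M(u) = 18/√u (M(u) = (18/u)*√u = 18/√u)
D = -20562 (D = 149*(-138) = -20562)
f = -20562
f/M(1/126) = -20562*√14/756 = -3427*√14/126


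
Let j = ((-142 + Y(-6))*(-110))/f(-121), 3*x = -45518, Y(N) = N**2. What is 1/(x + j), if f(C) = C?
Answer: -33/503878 ≈ -6.5492e-5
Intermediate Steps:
x = -45518/3 (x = (1/3)*(-45518) = -45518/3 ≈ -15173.)
j = -1060/11 (j = ((-142 + (-6)**2)*(-110))/(-121) = ((-142 + 36)*(-110))*(-1/121) = -106*(-110)*(-1/121) = 11660*(-1/121) = -1060/11 ≈ -96.364)
1/(x + j) = 1/(-45518/3 - 1060/11) = 1/(-503878/33) = -33/503878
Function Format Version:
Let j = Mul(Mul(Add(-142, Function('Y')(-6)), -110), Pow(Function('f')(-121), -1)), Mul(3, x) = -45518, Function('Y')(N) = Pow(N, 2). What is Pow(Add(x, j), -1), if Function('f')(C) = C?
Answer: Rational(-33, 503878) ≈ -6.5492e-5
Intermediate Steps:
x = Rational(-45518, 3) (x = Mul(Rational(1, 3), -45518) = Rational(-45518, 3) ≈ -15173.)
j = Rational(-1060, 11) (j = Mul(Mul(Add(-142, Pow(-6, 2)), -110), Pow(-121, -1)) = Mul(Mul(Add(-142, 36), -110), Rational(-1, 121)) = Mul(Mul(-106, -110), Rational(-1, 121)) = Mul(11660, Rational(-1, 121)) = Rational(-1060, 11) ≈ -96.364)
Pow(Add(x, j), -1) = Pow(Add(Rational(-45518, 3), Rational(-1060, 11)), -1) = Pow(Rational(-503878, 33), -1) = Rational(-33, 503878)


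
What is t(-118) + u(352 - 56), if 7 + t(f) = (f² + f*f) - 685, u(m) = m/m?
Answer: 27157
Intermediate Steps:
u(m) = 1
t(f) = -692 + 2*f² (t(f) = -7 + ((f² + f*f) - 685) = -7 + ((f² + f²) - 685) = -7 + (2*f² - 685) = -7 + (-685 + 2*f²) = -692 + 2*f²)
t(-118) + u(352 - 56) = (-692 + 2*(-118)²) + 1 = (-692 + 2*13924) + 1 = (-692 + 27848) + 1 = 27156 + 1 = 27157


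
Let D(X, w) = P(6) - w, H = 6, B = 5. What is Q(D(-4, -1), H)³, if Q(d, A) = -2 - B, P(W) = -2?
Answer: -343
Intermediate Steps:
D(X, w) = -2 - w
Q(d, A) = -7 (Q(d, A) = -2 - 1*5 = -2 - 5 = -7)
Q(D(-4, -1), H)³ = (-7)³ = -343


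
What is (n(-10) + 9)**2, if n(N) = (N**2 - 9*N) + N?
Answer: 35721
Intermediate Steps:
n(N) = N**2 - 8*N
(n(-10) + 9)**2 = (-10*(-8 - 10) + 9)**2 = (-10*(-18) + 9)**2 = (180 + 9)**2 = 189**2 = 35721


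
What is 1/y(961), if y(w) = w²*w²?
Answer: 1/852891037441 ≈ 1.1725e-12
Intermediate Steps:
y(w) = w⁴
1/y(961) = 1/(961⁴) = 1/852891037441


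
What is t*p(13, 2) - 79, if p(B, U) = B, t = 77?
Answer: 922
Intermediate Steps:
t*p(13, 2) - 79 = 77*13 - 79 = 1001 - 79 = 922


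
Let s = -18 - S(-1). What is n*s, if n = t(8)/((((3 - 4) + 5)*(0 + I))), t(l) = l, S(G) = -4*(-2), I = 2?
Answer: -26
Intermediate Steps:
S(G) = 8
s = -26 (s = -18 - 1*8 = -18 - 8 = -26)
n = 1 (n = 8/((((3 - 4) + 5)*(0 + 2))) = 8/(((-1 + 5)*2)) = 8/((4*2)) = 8/8 = 8*(1/8) = 1)
n*s = 1*(-26) = -26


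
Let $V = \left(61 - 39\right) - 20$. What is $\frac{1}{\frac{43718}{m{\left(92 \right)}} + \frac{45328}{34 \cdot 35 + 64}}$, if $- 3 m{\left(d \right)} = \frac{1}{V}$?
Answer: $- \frac{627}{164444452} \approx -3.8128 \cdot 10^{-6}$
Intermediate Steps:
$V = 2$ ($V = 22 - 20 = 2$)
$m{\left(d \right)} = - \frac{1}{6}$ ($m{\left(d \right)} = - \frac{1}{3 \cdot 2} = \left(- \frac{1}{3}\right) \frac{1}{2} = - \frac{1}{6}$)
$\frac{1}{\frac{43718}{m{\left(92 \right)}} + \frac{45328}{34 \cdot 35 + 64}} = \frac{1}{\frac{43718}{- \frac{1}{6}} + \frac{45328}{34 \cdot 35 + 64}} = \frac{1}{43718 \left(-6\right) + \frac{45328}{1190 + 64}} = \frac{1}{-262308 + \frac{45328}{1254}} = \frac{1}{-262308 + 45328 \cdot \frac{1}{1254}} = \frac{1}{-262308 + \frac{22664}{627}} = \frac{1}{- \frac{164444452}{627}} = - \frac{627}{164444452}$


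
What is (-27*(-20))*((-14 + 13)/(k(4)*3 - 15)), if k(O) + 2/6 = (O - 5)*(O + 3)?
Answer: 540/37 ≈ 14.595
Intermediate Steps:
k(O) = -⅓ + (-5 + O)*(3 + O) (k(O) = -⅓ + (O - 5)*(O + 3) = -⅓ + (-5 + O)*(3 + O))
(-27*(-20))*((-14 + 13)/(k(4)*3 - 15)) = (-27*(-20))*((-14 + 13)/((-46/3 + 4² - 2*4)*3 - 15)) = 540*(-1/((-46/3 + 16 - 8)*3 - 15)) = 540*(-1/(-22/3*3 - 15)) = 540*(-1/(-22 - 15)) = 540*(-1/(-37)) = 540*(-1*(-1/37)) = 540*(1/37) = 540/37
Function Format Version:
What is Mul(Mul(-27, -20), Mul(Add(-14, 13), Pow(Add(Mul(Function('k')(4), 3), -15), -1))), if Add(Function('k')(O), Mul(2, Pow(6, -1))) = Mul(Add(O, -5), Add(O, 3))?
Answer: Rational(540, 37) ≈ 14.595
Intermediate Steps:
Function('k')(O) = Add(Rational(-1, 3), Mul(Add(-5, O), Add(3, O))) (Function('k')(O) = Add(Rational(-1, 3), Mul(Add(O, -5), Add(O, 3))) = Add(Rational(-1, 3), Mul(Add(-5, O), Add(3, O))))
Mul(Mul(-27, -20), Mul(Add(-14, 13), Pow(Add(Mul(Function('k')(4), 3), -15), -1))) = Mul(Mul(-27, -20), Mul(Add(-14, 13), Pow(Add(Mul(Add(Rational(-46, 3), Pow(4, 2), Mul(-2, 4)), 3), -15), -1))) = Mul(540, Mul(-1, Pow(Add(Mul(Add(Rational(-46, 3), 16, -8), 3), -15), -1))) = Mul(540, Mul(-1, Pow(Add(Mul(Rational(-22, 3), 3), -15), -1))) = Mul(540, Mul(-1, Pow(Add(-22, -15), -1))) = Mul(540, Mul(-1, Pow(-37, -1))) = Mul(540, Mul(-1, Rational(-1, 37))) = Mul(540, Rational(1, 37)) = Rational(540, 37)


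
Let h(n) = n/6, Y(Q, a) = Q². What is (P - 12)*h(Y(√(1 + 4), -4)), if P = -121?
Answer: -665/6 ≈ -110.83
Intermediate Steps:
h(n) = n/6 (h(n) = n*(⅙) = n/6)
(P - 12)*h(Y(√(1 + 4), -4)) = (-121 - 12)*((√(1 + 4))²/6) = -133*(√5)²/6 = -133*5/6 = -133*⅚ = -665/6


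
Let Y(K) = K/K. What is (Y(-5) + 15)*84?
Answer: 1344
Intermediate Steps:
Y(K) = 1
(Y(-5) + 15)*84 = (1 + 15)*84 = 16*84 = 1344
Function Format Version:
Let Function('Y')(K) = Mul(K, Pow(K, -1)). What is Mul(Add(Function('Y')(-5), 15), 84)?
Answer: 1344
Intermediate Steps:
Function('Y')(K) = 1
Mul(Add(Function('Y')(-5), 15), 84) = Mul(Add(1, 15), 84) = Mul(16, 84) = 1344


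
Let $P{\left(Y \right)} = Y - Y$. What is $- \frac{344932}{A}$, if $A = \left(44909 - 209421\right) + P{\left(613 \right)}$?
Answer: $\frac{889}{424} \approx 2.0967$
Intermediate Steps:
$P{\left(Y \right)} = 0$
$A = -164512$ ($A = \left(44909 - 209421\right) + 0 = -164512 + 0 = -164512$)
$- \frac{344932}{A} = - \frac{344932}{-164512} = \left(-344932\right) \left(- \frac{1}{164512}\right) = \frac{889}{424}$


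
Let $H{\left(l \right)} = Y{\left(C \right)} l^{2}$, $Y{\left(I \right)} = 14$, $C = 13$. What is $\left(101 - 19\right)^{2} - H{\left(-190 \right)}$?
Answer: $-498676$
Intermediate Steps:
$H{\left(l \right)} = 14 l^{2}$
$\left(101 - 19\right)^{2} - H{\left(-190 \right)} = \left(101 - 19\right)^{2} - 14 \left(-190\right)^{2} = 82^{2} - 14 \cdot 36100 = 6724 - 505400 = -498676$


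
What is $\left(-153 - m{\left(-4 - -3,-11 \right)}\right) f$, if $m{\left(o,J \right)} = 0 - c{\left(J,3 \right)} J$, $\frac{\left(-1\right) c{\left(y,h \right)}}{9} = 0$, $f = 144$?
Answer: $-22032$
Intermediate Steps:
$c{\left(y,h \right)} = 0$ ($c{\left(y,h \right)} = \left(-9\right) 0 = 0$)
$m{\left(o,J \right)} = 0$ ($m{\left(o,J \right)} = 0 - 0 J = 0 - 0 = 0 + 0 = 0$)
$\left(-153 - m{\left(-4 - -3,-11 \right)}\right) f = \left(-153 - 0\right) 144 = \left(-153 + 0\right) 144 = \left(-153\right) 144 = -22032$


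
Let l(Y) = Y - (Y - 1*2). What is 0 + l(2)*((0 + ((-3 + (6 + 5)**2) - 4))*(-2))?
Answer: -456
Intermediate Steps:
l(Y) = 2 (l(Y) = Y - (Y - 2) = Y - (-2 + Y) = Y + (2 - Y) = 2)
0 + l(2)*((0 + ((-3 + (6 + 5)**2) - 4))*(-2)) = 0 + 2*((0 + ((-3 + (6 + 5)**2) - 4))*(-2)) = 0 + 2*((0 + ((-3 + 11**2) - 4))*(-2)) = 0 + 2*((0 + ((-3 + 121) - 4))*(-2)) = 0 + 2*((0 + (118 - 4))*(-2)) = 0 + 2*((0 + 114)*(-2)) = 0 + 2*(114*(-2)) = 0 + 2*(-228) = 0 - 456 = -456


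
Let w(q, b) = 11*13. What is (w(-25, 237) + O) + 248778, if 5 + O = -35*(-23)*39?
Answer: 280311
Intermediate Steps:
O = 31390 (O = -5 - 35*(-23)*39 = -5 + 805*39 = -5 + 31395 = 31390)
w(q, b) = 143
(w(-25, 237) + O) + 248778 = (143 + 31390) + 248778 = 31533 + 248778 = 280311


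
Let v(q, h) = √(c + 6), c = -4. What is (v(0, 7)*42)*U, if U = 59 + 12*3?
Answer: 3990*√2 ≈ 5642.7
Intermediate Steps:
v(q, h) = √2 (v(q, h) = √(-4 + 6) = √2)
U = 95 (U = 59 + 36 = 95)
(v(0, 7)*42)*U = (√2*42)*95 = (42*√2)*95 = 3990*√2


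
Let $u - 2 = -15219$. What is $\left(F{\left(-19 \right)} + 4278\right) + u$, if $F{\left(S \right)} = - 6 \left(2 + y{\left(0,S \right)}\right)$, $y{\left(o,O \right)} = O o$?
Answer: $-10951$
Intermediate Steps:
$u = -15217$ ($u = 2 - 15219 = -15217$)
$F{\left(S \right)} = -12$ ($F{\left(S \right)} = - 6 \left(2 + S 0\right) = - 6 \left(2 + 0\right) = \left(-6\right) 2 = -12$)
$\left(F{\left(-19 \right)} + 4278\right) + u = \left(-12 + 4278\right) - 15217 = 4266 - 15217 = -10951$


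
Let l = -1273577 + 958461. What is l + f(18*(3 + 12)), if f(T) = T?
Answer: -314846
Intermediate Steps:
l = -315116
l + f(18*(3 + 12)) = -315116 + 18*(3 + 12) = -315116 + 18*15 = -315116 + 270 = -314846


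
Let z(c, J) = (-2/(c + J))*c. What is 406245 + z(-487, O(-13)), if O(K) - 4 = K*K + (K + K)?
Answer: 69061163/170 ≈ 4.0624e+5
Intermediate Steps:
O(K) = 4 + K² + 2*K (O(K) = 4 + (K*K + (K + K)) = 4 + (K² + 2*K) = 4 + K² + 2*K)
z(c, J) = -2*c/(J + c) (z(c, J) = (-2/(J + c))*c = -2*c/(J + c))
406245 + z(-487, O(-13)) = 406245 - 2*(-487)/((4 + (-13)² + 2*(-13)) - 487) = 406245 - 2*(-487)/((4 + 169 - 26) - 487) = 406245 - 2*(-487)/(147 - 487) = 406245 - 2*(-487)/(-340) = 406245 - 2*(-487)*(-1/340) = 406245 - 487/170 = 69061163/170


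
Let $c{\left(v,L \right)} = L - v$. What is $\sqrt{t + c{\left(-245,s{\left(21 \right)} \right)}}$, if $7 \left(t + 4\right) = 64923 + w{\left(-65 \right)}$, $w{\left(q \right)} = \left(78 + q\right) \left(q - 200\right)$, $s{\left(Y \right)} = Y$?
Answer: $\frac{4 \sqrt{27699}}{7} \approx 95.103$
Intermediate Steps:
$w{\left(q \right)} = \left(-200 + q\right) \left(78 + q\right)$ ($w{\left(q \right)} = \left(78 + q\right) \left(-200 + q\right) = \left(-200 + q\right) \left(78 + q\right)$)
$t = \frac{61450}{7}$ ($t = -4 + \frac{64923 - \left(7670 - 4225\right)}{7} = -4 + \frac{64923 + \left(-15600 + 4225 + 7930\right)}{7} = -4 + \frac{64923 - 3445}{7} = -4 + \frac{1}{7} \cdot 61478 = -4 + \frac{61478}{7} = \frac{61450}{7} \approx 8778.6$)
$\sqrt{t + c{\left(-245,s{\left(21 \right)} \right)}} = \sqrt{\frac{61450}{7} + \left(21 - -245\right)} = \sqrt{\frac{61450}{7} + \left(21 + 245\right)} = \sqrt{\frac{61450}{7} + 266} = \sqrt{\frac{63312}{7}} = \frac{4 \sqrt{27699}}{7}$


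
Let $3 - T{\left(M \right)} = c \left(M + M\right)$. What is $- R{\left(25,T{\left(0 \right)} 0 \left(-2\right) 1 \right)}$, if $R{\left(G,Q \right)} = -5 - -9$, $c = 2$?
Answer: $-4$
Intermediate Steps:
$T{\left(M \right)} = 3 - 4 M$ ($T{\left(M \right)} = 3 - 2 \left(M + M\right) = 3 - 2 \cdot 2 M = 3 - 4 M$)
$R{\left(G,Q \right)} = 4$ ($R{\left(G,Q \right)} = -5 + 9 = 4$)
$- R{\left(25,T{\left(0 \right)} 0 \left(-2\right) 1 \right)} = \left(-1\right) 4 = -4$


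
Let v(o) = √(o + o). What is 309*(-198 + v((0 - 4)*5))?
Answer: -61182 + 618*I*√10 ≈ -61182.0 + 1954.3*I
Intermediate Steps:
v(o) = √2*√o (v(o) = √(2*o) = √2*√o)
309*(-198 + v((0 - 4)*5)) = 309*(-198 + √2*√((0 - 4)*5)) = 309*(-198 + √2*√(-4*5)) = 309*(-198 + √2*√(-20)) = 309*(-198 + √2*(2*I*√5)) = 309*(-198 + 2*I*√10) = -61182 + 618*I*√10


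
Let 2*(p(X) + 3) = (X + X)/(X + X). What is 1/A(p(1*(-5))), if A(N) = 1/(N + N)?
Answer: -5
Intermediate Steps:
p(X) = -5/2 (p(X) = -3 + ((X + X)/(X + X))/2 = -3 + ((2*X)/((2*X)))/2 = -3 + ((2*X)*(1/(2*X)))/2 = -3 + (½)*1 = -3 + ½ = -5/2)
A(N) = 1/(2*N)
1/A(p(1*(-5))) = 1/(1/(2*(-5/2))) = 1/((½)*(-⅖)) = 1/(-⅕) = -5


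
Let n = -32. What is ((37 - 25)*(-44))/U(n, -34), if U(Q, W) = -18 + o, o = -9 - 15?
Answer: 88/7 ≈ 12.571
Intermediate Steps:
o = -24
U(Q, W) = -42 (U(Q, W) = -18 - 24 = -42)
((37 - 25)*(-44))/U(n, -34) = ((37 - 25)*(-44))/(-42) = (12*(-44))*(-1/42) = -528*(-1/42) = 88/7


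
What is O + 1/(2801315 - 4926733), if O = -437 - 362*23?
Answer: -18625037935/2125418 ≈ -8763.0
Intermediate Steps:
O = -8763 (O = -437 - 8326 = -8763)
O + 1/(2801315 - 4926733) = -8763 + 1/(2801315 - 4926733) = -8763 + 1/(-2125418) = -8763 - 1/2125418 = -18625037935/2125418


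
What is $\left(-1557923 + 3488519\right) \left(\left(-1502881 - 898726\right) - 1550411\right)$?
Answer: $-7629750142728$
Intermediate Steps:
$\left(-1557923 + 3488519\right) \left(\left(-1502881 - 898726\right) - 1550411\right) = 1930596 \left(\left(-1502881 - 898726\right) - 1550411\right) = 1930596 \left(-2401607 - 1550411\right) = 1930596 \left(-3952018\right) = -7629750142728$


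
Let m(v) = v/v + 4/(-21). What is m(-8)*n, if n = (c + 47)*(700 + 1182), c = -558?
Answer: -2335562/3 ≈ -7.7852e+5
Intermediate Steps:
m(v) = 17/21 (m(v) = 1 + 4*(-1/21) = 1 - 4/21 = 17/21)
n = -961702 (n = (-558 + 47)*(700 + 1182) = -511*1882 = -961702)
m(-8)*n = (17/21)*(-961702) = -2335562/3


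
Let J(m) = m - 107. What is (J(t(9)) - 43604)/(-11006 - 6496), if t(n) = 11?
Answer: 21850/8751 ≈ 2.4969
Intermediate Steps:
J(m) = -107 + m
(J(t(9)) - 43604)/(-11006 - 6496) = ((-107 + 11) - 43604)/(-11006 - 6496) = (-96 - 43604)/(-17502) = -43700*(-1/17502) = 21850/8751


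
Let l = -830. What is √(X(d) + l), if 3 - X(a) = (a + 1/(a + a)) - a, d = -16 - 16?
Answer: I*√52927/8 ≈ 28.757*I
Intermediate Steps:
d = -32
X(a) = 3 - 1/(2*a) (X(a) = 3 - ((a + 1/(a + a)) - a) = 3 - ((a + 1/(2*a)) - a) = 3 - 1/(2*a))
√(X(d) + l) = √((3 - ½/(-32)) - 830) = √((3 - ½*(-1/32)) - 830) = √((3 + 1/64) - 830) = √(193/64 - 830) = √(-52927/64) = I*√52927/8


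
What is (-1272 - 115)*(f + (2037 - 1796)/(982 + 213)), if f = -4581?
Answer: 7592512898/1195 ≈ 6.3536e+6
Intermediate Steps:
(-1272 - 115)*(f + (2037 - 1796)/(982 + 213)) = (-1272 - 115)*(-4581 + (2037 - 1796)/(982 + 213)) = -1387*(-4581 + 241/1195) = -1387*(-5474054/1195) = 7592512898/1195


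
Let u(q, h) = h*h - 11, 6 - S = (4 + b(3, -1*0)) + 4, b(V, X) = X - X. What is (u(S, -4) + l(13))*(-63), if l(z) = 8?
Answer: -819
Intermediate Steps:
b(V, X) = 0
S = -2 (S = 6 - ((4 + 0) + 4) = 6 - (4 + 4) = 6 - 1*8 = 6 - 8 = -2)
u(q, h) = -11 + h² (u(q, h) = h² - 11 = -11 + h²)
(u(S, -4) + l(13))*(-63) = ((-11 + (-4)²) + 8)*(-63) = ((-11 + 16) + 8)*(-63) = (5 + 8)*(-63) = 13*(-63) = -819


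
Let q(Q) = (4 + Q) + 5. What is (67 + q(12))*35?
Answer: 3080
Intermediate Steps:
q(Q) = 9 + Q
(67 + q(12))*35 = (67 + (9 + 12))*35 = (67 + 21)*35 = 88*35 = 3080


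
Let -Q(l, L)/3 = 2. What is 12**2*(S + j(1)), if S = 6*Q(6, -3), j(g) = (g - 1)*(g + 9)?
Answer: -5184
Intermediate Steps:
Q(l, L) = -6 (Q(l, L) = -3*2 = -6)
j(g) = (-1 + g)*(9 + g)
S = -36 (S = 6*(-6) = -36)
12**2*(S + j(1)) = 12**2*(-36 + (-9 + 1**2 + 8*1)) = 144*(-36 + (-9 + 1 + 8)) = 144*(-36 + 0) = 144*(-36) = -5184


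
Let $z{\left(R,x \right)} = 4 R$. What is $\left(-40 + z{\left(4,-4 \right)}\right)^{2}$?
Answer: $576$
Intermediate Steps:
$\left(-40 + z{\left(4,-4 \right)}\right)^{2} = \left(-40 + 4 \cdot 4\right)^{2} = \left(-40 + 16\right)^{2} = \left(-24\right)^{2} = 576$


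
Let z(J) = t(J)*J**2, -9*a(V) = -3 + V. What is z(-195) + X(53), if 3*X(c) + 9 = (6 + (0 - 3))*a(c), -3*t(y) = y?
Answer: 22244548/9 ≈ 2.4716e+6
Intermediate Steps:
t(y) = -y/3
a(V) = 1/3 - V/9 (a(V) = -(-3 + V)/9 = 1/3 - V/9)
z(J) = -J**3/3 (z(J) = (-J/3)*J**2 = -J**3/3)
X(c) = -8/3 - c/9 (X(c) = -3 + ((6 + (0 - 3))*(1/3 - c/9))/3 = -3 + ((6 - 3)*(1/3 - c/9))/3 = -3 + (3*(1/3 - c/9))/3 = -3 + (1 - c/3)/3 = -3 + (1/3 - c/9) = -8/3 - c/9)
z(-195) + X(53) = -1/3*(-195)**3 + (-8/3 - 1/9*53) = -1/3*(-7414875) + (-8/3 - 53/9) = 2471625 - 77/9 = 22244548/9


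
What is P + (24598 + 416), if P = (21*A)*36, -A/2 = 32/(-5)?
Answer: 173454/5 ≈ 34691.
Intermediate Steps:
A = 64/5 (A = -64/(-5) = -64*(-1)/5 = -2*(-32/5) = 64/5 ≈ 12.800)
P = 48384/5 (P = (21*(64/5))*36 = (1344/5)*36 = 48384/5 ≈ 9676.8)
P + (24598 + 416) = 48384/5 + (24598 + 416) = 48384/5 + 25014 = 173454/5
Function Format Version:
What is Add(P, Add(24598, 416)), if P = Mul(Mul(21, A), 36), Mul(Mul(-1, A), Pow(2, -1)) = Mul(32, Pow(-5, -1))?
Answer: Rational(173454, 5) ≈ 34691.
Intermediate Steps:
A = Rational(64, 5) (A = Mul(-2, Mul(32, Pow(-5, -1))) = Mul(-2, Mul(32, Rational(-1, 5))) = Mul(-2, Rational(-32, 5)) = Rational(64, 5) ≈ 12.800)
P = Rational(48384, 5) (P = Mul(Mul(21, Rational(64, 5)), 36) = Mul(Rational(1344, 5), 36) = Rational(48384, 5) ≈ 9676.8)
Add(P, Add(24598, 416)) = Add(Rational(48384, 5), Add(24598, 416)) = Add(Rational(48384, 5), 25014) = Rational(173454, 5)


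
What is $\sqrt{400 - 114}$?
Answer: $\sqrt{286} \approx 16.912$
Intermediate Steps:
$\sqrt{400 - 114} = \sqrt{286}$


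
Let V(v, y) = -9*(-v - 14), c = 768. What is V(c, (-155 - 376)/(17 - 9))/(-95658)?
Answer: -1173/15943 ≈ -0.073575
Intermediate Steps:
V(v, y) = 126 + 9*v (V(v, y) = -9*(-14 - v) = 126 + 9*v)
V(c, (-155 - 376)/(17 - 9))/(-95658) = (126 + 9*768)/(-95658) = (126 + 6912)*(-1/95658) = 7038*(-1/95658) = -1173/15943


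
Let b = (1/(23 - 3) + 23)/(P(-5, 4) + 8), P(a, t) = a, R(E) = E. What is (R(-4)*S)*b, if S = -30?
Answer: 922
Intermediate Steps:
b = 461/60 (b = (1/(23 - 3) + 23)/(-5 + 8) = (1/20 + 23)/3 = (1/20 + 23)*(⅓) = (461/20)*(⅓) = 461/60 ≈ 7.6833)
(R(-4)*S)*b = -4*(-30)*(461/60) = 120*(461/60) = 922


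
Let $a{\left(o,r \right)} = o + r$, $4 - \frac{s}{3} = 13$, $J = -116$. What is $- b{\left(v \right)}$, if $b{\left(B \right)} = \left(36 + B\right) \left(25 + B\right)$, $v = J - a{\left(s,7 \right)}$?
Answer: $-4260$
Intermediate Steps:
$s = -27$ ($s = 12 - 39 = -27$)
$v = -96$ ($v = -116 - \left(-27 + 7\right) = -116 - -20 = -116 + 20 = -96$)
$b{\left(B \right)} = \left(25 + B\right) \left(36 + B\right)$
$- b{\left(v \right)} = - (900 + \left(-96\right)^{2} + 61 \left(-96\right)) = - (900 + 9216 - 5856) = \left(-1\right) 4260 = -4260$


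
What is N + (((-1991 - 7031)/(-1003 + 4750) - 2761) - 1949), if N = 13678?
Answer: 33594074/3747 ≈ 8965.6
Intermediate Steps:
N + (((-1991 - 7031)/(-1003 + 4750) - 2761) - 1949) = 13678 + (((-1991 - 7031)/(-1003 + 4750) - 2761) - 1949) = 13678 + ((-9022/3747 - 2761) - 1949) = 13678 + (-10354489/3747 - 1949) = 13678 - 17657392/3747 = 33594074/3747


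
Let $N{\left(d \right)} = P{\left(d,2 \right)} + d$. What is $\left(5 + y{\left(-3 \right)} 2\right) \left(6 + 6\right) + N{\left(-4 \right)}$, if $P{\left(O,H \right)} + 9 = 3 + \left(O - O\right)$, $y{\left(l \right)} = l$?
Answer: $-22$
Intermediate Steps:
$P{\left(O,H \right)} = -6$ ($P{\left(O,H \right)} = -9 + \left(3 + \left(O - O\right)\right) = -9 + \left(3 + 0\right) = -9 + 3 = -6$)
$N{\left(d \right)} = -6 + d$
$\left(5 + y{\left(-3 \right)} 2\right) \left(6 + 6\right) + N{\left(-4 \right)} = \left(5 - 6\right) \left(6 + 6\right) - 10 = \left(5 - 6\right) 12 - 10 = \left(-1\right) 12 - 10 = -12 - 10 = -22$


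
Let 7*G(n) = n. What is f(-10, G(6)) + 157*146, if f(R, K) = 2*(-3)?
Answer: 22916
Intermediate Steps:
G(n) = n/7
f(R, K) = -6
f(-10, G(6)) + 157*146 = -6 + 157*146 = -6 + 22922 = 22916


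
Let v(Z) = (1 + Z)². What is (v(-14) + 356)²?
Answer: 275625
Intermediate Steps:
(v(-14) + 356)² = ((1 - 14)² + 356)² = ((-13)² + 356)² = (169 + 356)² = 525² = 275625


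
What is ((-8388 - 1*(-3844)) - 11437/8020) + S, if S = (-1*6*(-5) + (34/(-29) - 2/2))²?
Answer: -25435063617/6744820 ≈ -3771.1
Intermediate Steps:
S = 651249/841 (S = (-6*(-5) + (34*(-1/29) - 2*½))² = (30 + (-34/29 - 1))² = (30 - 63/29)² = (807/29)² = 651249/841 ≈ 774.38)
((-8388 - 1*(-3844)) - 11437/8020) + S = ((-8388 - 1*(-3844)) - 11437/8020) + 651249/841 = ((-8388 + 3844) - 11437*1/8020) + 651249/841 = (-4544 - 11437/8020) + 651249/841 = -36454317/8020 + 651249/841 = -25435063617/6744820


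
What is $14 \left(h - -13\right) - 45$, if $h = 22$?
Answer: $445$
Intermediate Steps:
$14 \left(h - -13\right) - 45 = 14 \left(22 - -13\right) - 45 = 14 \left(22 + 13\right) - 45 = 14 \cdot 35 - 45 = 490 - 45 = 445$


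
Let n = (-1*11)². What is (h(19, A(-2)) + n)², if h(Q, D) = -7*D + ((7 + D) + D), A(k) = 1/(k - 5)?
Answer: 811801/49 ≈ 16567.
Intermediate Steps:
n = 121 (n = (-11)² = 121)
A(k) = 1/(-5 + k)
h(Q, D) = 7 - 5*D (h(Q, D) = -7*D + (7 + 2*D) = 7 - 5*D)
(h(19, A(-2)) + n)² = ((7 - 5/(-5 - 2)) + 121)² = ((7 - 5/(-7)) + 121)² = ((7 - 5*(-⅐)) + 121)² = ((7 + 5/7) + 121)² = (54/7 + 121)² = (901/7)² = 811801/49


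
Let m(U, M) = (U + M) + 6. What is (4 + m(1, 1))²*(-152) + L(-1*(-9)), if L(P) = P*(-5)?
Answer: -21933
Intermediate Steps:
L(P) = -5*P
m(U, M) = 6 + M + U (m(U, M) = (M + U) + 6 = 6 + M + U)
(4 + m(1, 1))²*(-152) + L(-1*(-9)) = (4 + (6 + 1 + 1))²*(-152) - (-5)*(-9) = (4 + 8)²*(-152) - 5*9 = 12²*(-152) - 45 = 144*(-152) - 45 = -21888 - 45 = -21933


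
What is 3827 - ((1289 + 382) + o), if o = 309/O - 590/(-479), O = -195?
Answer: 67138047/31135 ≈ 2156.4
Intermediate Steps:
o = -10987/31135 (o = 309/(-195) - 590/(-479) = 309*(-1/195) - 590*(-1/479) = -103/65 + 590/479 = -10987/31135 ≈ -0.35288)
3827 - ((1289 + 382) + o) = 3827 - ((1289 + 382) - 10987/31135) = 3827 - (1671 - 10987/31135) = 3827 - 1*52015598/31135 = 3827 - 52015598/31135 = 67138047/31135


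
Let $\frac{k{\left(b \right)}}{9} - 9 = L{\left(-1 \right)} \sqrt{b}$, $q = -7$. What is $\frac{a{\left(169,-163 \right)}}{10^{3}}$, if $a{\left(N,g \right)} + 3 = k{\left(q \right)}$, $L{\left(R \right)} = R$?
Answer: $\frac{39}{500} - \frac{9 i \sqrt{7}}{1000} \approx 0.078 - 0.023812 i$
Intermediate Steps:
$k{\left(b \right)} = 81 - 9 \sqrt{b}$ ($k{\left(b \right)} = 81 + 9 \left(- \sqrt{b}\right) = 81 - 9 \sqrt{b}$)
$a{\left(N,g \right)} = 78 - 9 i \sqrt{7}$ ($a{\left(N,g \right)} = -3 + \left(81 - 9 \sqrt{-7}\right) = -3 + \left(81 - 9 i \sqrt{7}\right) = 78 - 9 i \sqrt{7}$)
$\frac{a{\left(169,-163 \right)}}{10^{3}} = \frac{78 - 9 i \sqrt{7}}{10^{3}} = \frac{78 - 9 i \sqrt{7}}{1000} = \left(78 - 9 i \sqrt{7}\right) \frac{1}{1000} = \frac{39}{500} - \frac{9 i \sqrt{7}}{1000}$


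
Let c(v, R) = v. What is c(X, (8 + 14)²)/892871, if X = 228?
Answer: 228/892871 ≈ 0.00025536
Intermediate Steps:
c(X, (8 + 14)²)/892871 = 228/892871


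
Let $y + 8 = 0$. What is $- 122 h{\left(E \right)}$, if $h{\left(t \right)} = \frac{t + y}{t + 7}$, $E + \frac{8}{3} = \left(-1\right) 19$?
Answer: $- \frac{5429}{22} \approx -246.77$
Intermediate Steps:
$y = -8$ ($y = -8 + 0 = -8$)
$E = - \frac{65}{3}$ ($E = - \frac{8}{3} - 19 = - \frac{65}{3} \approx -21.667$)
$h{\left(t \right)} = \frac{-8 + t}{7 + t}$ ($h{\left(t \right)} = \frac{t - 8}{t + 7} = \frac{-8 + t}{7 + t}$)
$- 122 h{\left(E \right)} = - 122 \frac{-8 - \frac{65}{3}}{7 - \frac{65}{3}} = - 122 \frac{1}{- \frac{44}{3}} \left(- \frac{89}{3}\right) = - 122 \left(\left(- \frac{3}{44}\right) \left(- \frac{89}{3}\right)\right) = \left(-122\right) \frac{89}{44} = - \frac{5429}{22}$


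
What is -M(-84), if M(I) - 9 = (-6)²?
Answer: -45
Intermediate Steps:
M(I) = 45 (M(I) = 9 + (-6)² = 9 + 36 = 45)
-M(-84) = -1*45 = -45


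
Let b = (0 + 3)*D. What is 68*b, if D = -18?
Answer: -3672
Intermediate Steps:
b = -54 (b = (0 + 3)*(-18) = 3*(-18) = -54)
68*b = 68*(-54) = -3672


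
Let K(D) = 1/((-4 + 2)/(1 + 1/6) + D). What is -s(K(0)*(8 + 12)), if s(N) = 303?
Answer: -303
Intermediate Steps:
K(D) = 1/(-12/7 + D) (K(D) = 1/(-2/(1 + 1/6) + D) = 1/(-2/7/6 + D) = 1/(-2*6/7 + D) = 1/(-12/7 + D))
-s(K(0)*(8 + 12)) = -1*303 = -303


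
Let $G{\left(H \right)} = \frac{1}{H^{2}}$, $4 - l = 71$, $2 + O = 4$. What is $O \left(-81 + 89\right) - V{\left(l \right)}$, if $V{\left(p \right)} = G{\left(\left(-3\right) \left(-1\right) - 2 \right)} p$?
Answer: $83$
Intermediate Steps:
$O = 2$ ($O = -2 + 4 = 2$)
$l = -67$ ($l = 4 - 71 = -67$)
$G{\left(H \right)} = \frac{1}{H^{2}}$
$V{\left(p \right)} = p$ ($V{\left(p \right)} = \frac{p}{\left(\left(-3\right) \left(-1\right) - 2\right)^{2}} = \frac{p}{\left(3 - 2\right)^{2}} = 1^{-2} p = 1 p = p$)
$O \left(-81 + 89\right) - V{\left(l \right)} = 2 \left(-81 + 89\right) - -67 = 2 \cdot 8 + 67 = 16 + 67 = 83$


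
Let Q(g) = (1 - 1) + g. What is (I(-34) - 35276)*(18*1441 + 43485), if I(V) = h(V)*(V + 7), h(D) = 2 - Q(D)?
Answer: -2516444904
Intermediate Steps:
Q(g) = g (Q(g) = 0 + g = g)
h(D) = 2 - D
I(V) = (2 - V)*(7 + V) (I(V) = (2 - V)*(V + 7) = (2 - V)*(7 + V))
(I(-34) - 35276)*(18*1441 + 43485) = (-(-2 - 34)*(7 - 34) - 35276)*(18*1441 + 43485) = (-1*(-36)*(-27) - 35276)*(25938 + 43485) = (-972 - 35276)*69423 = -36248*69423 = -2516444904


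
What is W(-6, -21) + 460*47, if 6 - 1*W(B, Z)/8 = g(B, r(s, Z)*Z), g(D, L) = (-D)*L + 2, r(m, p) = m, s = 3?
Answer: 24676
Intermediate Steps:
g(D, L) = 2 - D*L (g(D, L) = -D*L + 2 = 2 - D*L)
W(B, Z) = 32 + 24*B*Z (W(B, Z) = 48 - 8*(2 - B*3*Z) = 48 - 8*(2 - 3*B*Z) = 48 + (-16 + 24*B*Z) = 32 + 24*B*Z)
W(-6, -21) + 460*47 = (32 + 24*(-6)*(-21)) + 460*47 = (32 + 3024) + 21620 = 3056 + 21620 = 24676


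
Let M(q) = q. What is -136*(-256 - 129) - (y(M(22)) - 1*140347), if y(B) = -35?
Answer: 192742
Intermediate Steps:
-136*(-256 - 129) - (y(M(22)) - 1*140347) = -136*(-256 - 129) - (-35 - 1*140347) = -136*(-385) - (-35 - 140347) = 52360 - 1*(-140382) = 52360 + 140382 = 192742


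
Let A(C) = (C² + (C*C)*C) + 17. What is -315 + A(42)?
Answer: 75554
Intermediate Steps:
A(C) = 17 + C² + C³ (A(C) = (C² + C²*C) + 17 = (C² + C³) + 17 = 17 + C² + C³)
-315 + A(42) = -315 + (17 + 42² + 42³) = -315 + (17 + 1764 + 74088) = -315 + 75869 = 75554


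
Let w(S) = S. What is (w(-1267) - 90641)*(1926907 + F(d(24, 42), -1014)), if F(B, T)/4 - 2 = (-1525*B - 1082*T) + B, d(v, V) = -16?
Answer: -589409956044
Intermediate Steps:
F(B, T) = 8 - 6096*B - 4328*T (F(B, T) = 8 + 4*((-1525*B - 1082*T) + B) = 8 + 4*(-1524*B - 1082*T) = 8 + (-6096*B - 4328*T) = 8 - 6096*B - 4328*T)
(w(-1267) - 90641)*(1926907 + F(d(24, 42), -1014)) = (-1267 - 90641)*(1926907 + (8 - 6096*(-16) - 4328*(-1014))) = -91908*(1926907 + (8 + 97536 + 4388592)) = -91908*(1926907 + 4486136) = -91908*6413043 = -589409956044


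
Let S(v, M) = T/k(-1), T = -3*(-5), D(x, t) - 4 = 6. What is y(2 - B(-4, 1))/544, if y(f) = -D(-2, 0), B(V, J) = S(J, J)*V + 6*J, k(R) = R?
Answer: -5/272 ≈ -0.018382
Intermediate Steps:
D(x, t) = 10 (D(x, t) = 4 + 6 = 10)
T = 15
S(v, M) = -15 (S(v, M) = 15/(-1) = 15*(-1) = -15)
B(V, J) = -15*V + 6*J
y(f) = -10 (y(f) = -1*10 = -10)
y(2 - B(-4, 1))/544 = -10/544 = -10*1/544 = -5/272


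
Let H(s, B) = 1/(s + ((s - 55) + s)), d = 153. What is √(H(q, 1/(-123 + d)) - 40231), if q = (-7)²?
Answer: I*√85128773/46 ≈ 200.58*I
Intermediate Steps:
q = 49
H(s, B) = 1/(-55 + 3*s) (H(s, B) = 1/(s + ((-55 + s) + s)) = 1/(s + (-55 + 2*s)) = 1/(-55 + 3*s))
√(H(q, 1/(-123 + d)) - 40231) = √(1/(-55 + 3*49) - 40231) = √(1/(-55 + 147) - 40231) = √(1/92 - 40231) = √(-3701251/92) = I*√85128773/46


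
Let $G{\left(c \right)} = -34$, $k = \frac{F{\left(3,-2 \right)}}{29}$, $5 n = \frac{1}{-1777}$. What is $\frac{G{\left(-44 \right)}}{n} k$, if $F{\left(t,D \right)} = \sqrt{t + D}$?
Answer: $\frac{302090}{29} \approx 10417.0$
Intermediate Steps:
$n = - \frac{1}{8885}$ ($n = \frac{1}{5 \left(-1777\right)} = \frac{1}{5} \left(- \frac{1}{1777}\right) = - \frac{1}{8885} \approx -0.00011255$)
$F{\left(t,D \right)} = \sqrt{D + t}$
$k = \frac{1}{29}$ ($k = \frac{\sqrt{-2 + 3}}{29} = \sqrt{1} \cdot \frac{1}{29} = 1 \cdot \frac{1}{29} = \frac{1}{29} \approx 0.034483$)
$\frac{G{\left(-44 \right)}}{n} k = - \frac{34}{- \frac{1}{8885}} \cdot \frac{1}{29} = \left(-34\right) \left(-8885\right) \frac{1}{29} = 302090 \cdot \frac{1}{29} = \frac{302090}{29}$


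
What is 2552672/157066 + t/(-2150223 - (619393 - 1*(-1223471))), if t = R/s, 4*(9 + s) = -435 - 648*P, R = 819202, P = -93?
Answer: 6219102127218088/382661900781147 ≈ 16.252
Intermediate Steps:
s = 59793/4 (s = -9 + (-435 - 648*(-93))/4 = -9 + (-435 + 60264)/4 = -9 + (¼)*59829 = -9 + 59829/4 = 59793/4 ≈ 14948.)
t = 3276808/59793 (t = 819202/(59793/4) = 819202*(4/59793) = 3276808/59793 ≈ 54.803)
2552672/157066 + t/(-2150223 - (619393 - 1*(-1223471))) = 2552672/157066 + 3276808/(59793*(-2150223 - (619393 - 1*(-1223471)))) = 2552672*(1/157066) + 3276808/(59793*(-2150223 - (619393 + 1223471))) = 1276336/78533 + 3276808/(59793*(-2150223 - 1*1842864)) = 1276336/78533 + 3276808/(59793*(-2150223 - 1842864)) = 1276336/78533 + (3276808/59793)/(-3993087) = 1276336/78533 + (3276808/59793)*(-1/3993087) = 1276336/78533 - 3276808/238758650991 = 6219102127218088/382661900781147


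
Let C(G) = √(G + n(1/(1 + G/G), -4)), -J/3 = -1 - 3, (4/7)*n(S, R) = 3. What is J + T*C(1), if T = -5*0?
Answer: 12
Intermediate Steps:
n(S, R) = 21/4 (n(S, R) = (7/4)*3 = 21/4)
T = 0
J = 12 (J = -3*(-1 - 3) = -3*(-4) = 12)
C(G) = √(21/4 + G) (C(G) = √(G + 21/4) = √(21/4 + G))
J + T*C(1) = 12 + 0*(√(21 + 4*1)/2) = 12 + 0*(√(21 + 4)/2) = 12 + 0*(√25/2) = 12 + 0*((½)*5) = 12 + 0*(5/2) = 12 + 0 = 12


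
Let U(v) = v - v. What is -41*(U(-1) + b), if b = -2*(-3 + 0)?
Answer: -246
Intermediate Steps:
U(v) = 0
b = 6 (b = -2*(-3) = 6)
-41*(U(-1) + b) = -41*(0 + 6) = -41*6 = -246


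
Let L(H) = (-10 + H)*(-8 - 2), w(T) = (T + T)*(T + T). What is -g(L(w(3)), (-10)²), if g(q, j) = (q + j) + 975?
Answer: -815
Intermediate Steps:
w(T) = 4*T² (w(T) = (2*T)*(2*T) = 4*T²)
L(H) = 100 - 10*H (L(H) = (-10 + H)*(-10) = 100 - 10*H)
g(q, j) = 975 + j + q (g(q, j) = (j + q) + 975 = 975 + j + q)
-g(L(w(3)), (-10)²) = -(975 + (-10)² + (100 - 40*3²)) = -(975 + 100 + (100 - 40*9)) = -(975 + 100 + (100 - 10*36)) = -(975 + 100 + (100 - 360)) = -(975 + 100 - 260) = -1*815 = -815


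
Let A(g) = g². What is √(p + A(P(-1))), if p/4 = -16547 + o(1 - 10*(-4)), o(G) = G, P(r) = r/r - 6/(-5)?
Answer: 17*I*√5711/5 ≈ 256.94*I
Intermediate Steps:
P(r) = 11/5 (P(r) = 1 - 6*(-⅕) = 1 + 6/5 = 11/5)
p = -66024 (p = 4*(-16547 + (1 - 10*(-4))) = 4*(-16547 + (1 + 40)) = 4*(-16547 + 41) = 4*(-16506) = -66024)
√(p + A(P(-1))) = √(-66024 + (11/5)²) = √(-66024 + 121/25) = √(-1650479/25) = 17*I*√5711/5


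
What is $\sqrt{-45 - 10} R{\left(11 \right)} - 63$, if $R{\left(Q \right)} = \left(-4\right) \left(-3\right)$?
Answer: $-63 + 12 i \sqrt{55} \approx -63.0 + 88.994 i$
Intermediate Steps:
$R{\left(Q \right)} = 12$
$\sqrt{-45 - 10} R{\left(11 \right)} - 63 = \sqrt{-45 - 10} \cdot 12 - 63 = \sqrt{-55} \cdot 12 - 63 = i \sqrt{55} \cdot 12 - 63 = 12 i \sqrt{55} - 63 = -63 + 12 i \sqrt{55}$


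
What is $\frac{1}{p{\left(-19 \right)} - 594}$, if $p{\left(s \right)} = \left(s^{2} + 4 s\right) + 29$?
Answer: $- \frac{1}{280} \approx -0.0035714$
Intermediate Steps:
$p{\left(s \right)} = 29 + s^{2} + 4 s$
$\frac{1}{p{\left(-19 \right)} - 594} = \frac{1}{\left(29 + \left(-19\right)^{2} + 4 \left(-19\right)\right) - 594} = \frac{1}{\left(29 + 361 - 76\right) - 594} = \frac{1}{314 - 594} = \frac{1}{-280} = - \frac{1}{280}$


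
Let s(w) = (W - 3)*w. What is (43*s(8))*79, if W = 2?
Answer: -27176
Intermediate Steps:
s(w) = -w (s(w) = (2 - 3)*w = -w)
(43*s(8))*79 = (43*(-1*8))*79 = (43*(-8))*79 = -344*79 = -27176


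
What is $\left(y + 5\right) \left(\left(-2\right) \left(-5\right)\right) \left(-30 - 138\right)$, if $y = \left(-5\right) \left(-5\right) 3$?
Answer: $-134400$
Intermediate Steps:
$y = 75$ ($y = 25 \cdot 3 = 75$)
$\left(y + 5\right) \left(\left(-2\right) \left(-5\right)\right) \left(-30 - 138\right) = \left(75 + 5\right) \left(\left(-2\right) \left(-5\right)\right) \left(-30 - 138\right) = 80 \cdot 10 \left(-168\right) = 800 \left(-168\right) = -134400$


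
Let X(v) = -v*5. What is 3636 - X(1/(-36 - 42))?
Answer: 283603/78 ≈ 3635.9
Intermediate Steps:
X(v) = -5*v
3636 - X(1/(-36 - 42)) = 3636 - (-5)/(-36 - 42) = 3636 - (-5)/(-78) = 3636 - (-5)*(-1)/78 = 3636 - 1*5/78 = 3636 - 5/78 = 283603/78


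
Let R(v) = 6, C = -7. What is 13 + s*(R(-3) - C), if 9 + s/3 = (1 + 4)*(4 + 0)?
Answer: 442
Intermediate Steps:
s = 33 (s = -27 + 3*((1 + 4)*(4 + 0)) = -27 + 3*(5*4) = -27 + 3*20 = -27 + 60 = 33)
13 + s*(R(-3) - C) = 13 + 33*(6 - 1*(-7)) = 13 + 33*(6 + 7) = 13 + 33*13 = 13 + 429 = 442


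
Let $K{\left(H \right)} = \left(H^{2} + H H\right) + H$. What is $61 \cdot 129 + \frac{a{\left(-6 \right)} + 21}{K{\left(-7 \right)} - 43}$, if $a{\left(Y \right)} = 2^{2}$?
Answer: $\frac{377737}{48} \approx 7869.5$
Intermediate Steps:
$a{\left(Y \right)} = 4$
$K{\left(H \right)} = H + 2 H^{2}$ ($K{\left(H \right)} = \left(H^{2} + H^{2}\right) + H = 2 H^{2} + H = H + 2 H^{2}$)
$61 \cdot 129 + \frac{a{\left(-6 \right)} + 21}{K{\left(-7 \right)} - 43} = 61 \cdot 129 + \frac{4 + 21}{- 7 \left(1 + 2 \left(-7\right)\right) - 43} = 7869 + \frac{25}{- 7 \left(1 - 14\right) - 43} = 7869 + \frac{25}{\left(-7\right) \left(-13\right) - 43} = 7869 + \frac{25}{91 - 43} = 7869 + \frac{25}{48} = \frac{377737}{48}$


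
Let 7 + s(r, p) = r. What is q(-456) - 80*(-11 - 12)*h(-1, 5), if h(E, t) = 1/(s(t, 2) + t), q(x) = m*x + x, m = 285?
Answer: -389408/3 ≈ -1.2980e+5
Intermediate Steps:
s(r, p) = -7 + r
q(x) = 286*x (q(x) = 285*x + x = 286*x)
h(E, t) = 1/(-7 + 2*t) (h(E, t) = 1/((-7 + t) + t) = 1/(-7 + 2*t))
q(-456) - 80*(-11 - 12)*h(-1, 5) = 286*(-456) - 80*(-11 - 12)/(-7 + 2*5) = -130416 - 80*(-23)/(-7 + 10) = -130416 - (-1840)/3 = -130416 - 1*(-1840/3) = -130416 + 1840/3 = -389408/3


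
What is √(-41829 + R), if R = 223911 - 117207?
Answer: 5*√2595 ≈ 254.71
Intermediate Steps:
R = 106704
√(-41829 + R) = √(-41829 + 106704) = √64875 = 5*√2595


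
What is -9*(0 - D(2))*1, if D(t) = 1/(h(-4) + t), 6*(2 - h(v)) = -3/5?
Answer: 90/41 ≈ 2.1951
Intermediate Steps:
h(v) = 21/10 (h(v) = 2 - (-1)/(2*5) = 2 - 1/6*(-3/5) = 2 + 1/10 = 21/10)
D(t) = 1/(21/10 + t)
-9*(0 - D(2))*1 = -9*(0 - 10/(21 + 10*2))*1 = -9*(0 - 10/(21 + 20))*1 = -9*(0 - 10/41)*1 = -9*(-10/41)*1 = (90/41)*1 = 90/41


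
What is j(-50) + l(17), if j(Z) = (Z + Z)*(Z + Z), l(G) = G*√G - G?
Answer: 9983 + 17*√17 ≈ 10053.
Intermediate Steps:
l(G) = G^(3/2) - G
j(Z) = 4*Z² (j(Z) = (2*Z)*(2*Z) = 4*Z²)
j(-50) + l(17) = 4*(-50)² + (17^(3/2) - 1*17) = 4*2500 + (17*√17 - 17) = 10000 + (-17 + 17*√17) = 9983 + 17*√17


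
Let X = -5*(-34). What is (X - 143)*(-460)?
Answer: -12420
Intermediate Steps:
X = 170
(X - 143)*(-460) = (170 - 143)*(-460) = 27*(-460) = -12420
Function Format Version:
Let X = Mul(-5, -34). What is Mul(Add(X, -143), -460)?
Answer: -12420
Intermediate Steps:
X = 170
Mul(Add(X, -143), -460) = Mul(Add(170, -143), -460) = Mul(27, -460) = -12420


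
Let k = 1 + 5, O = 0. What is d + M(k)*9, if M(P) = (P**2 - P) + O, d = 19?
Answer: 289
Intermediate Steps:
k = 6
M(P) = P**2 - P (M(P) = (P**2 - P) + 0 = P**2 - P)
d + M(k)*9 = 19 + (6*(-1 + 6))*9 = 19 + (6*5)*9 = 19 + 30*9 = 19 + 270 = 289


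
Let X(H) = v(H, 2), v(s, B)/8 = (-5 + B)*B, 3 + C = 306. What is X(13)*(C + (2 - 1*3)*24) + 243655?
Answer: 230263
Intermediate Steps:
C = 303 (C = -3 + 306 = 303)
v(s, B) = 8*B*(-5 + B) (v(s, B) = 8*((-5 + B)*B) = 8*(B*(-5 + B)) = 8*B*(-5 + B))
X(H) = -48 (X(H) = 8*2*(-5 + 2) = 8*2*(-3) = -48)
X(13)*(C + (2 - 1*3)*24) + 243655 = -48*(303 + (2 - 1*3)*24) + 243655 = -48*(303 + (2 - 3)*24) + 243655 = -48*(303 - 1*24) + 243655 = -48*(303 - 24) + 243655 = -48*279 + 243655 = -13392 + 243655 = 230263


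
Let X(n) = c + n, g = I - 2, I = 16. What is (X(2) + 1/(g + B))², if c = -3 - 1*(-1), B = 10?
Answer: 1/576 ≈ 0.0017361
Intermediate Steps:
c = -2 (c = -3 + 1 = -2)
g = 14 (g = 16 - 2 = 14)
X(n) = -2 + n
(X(2) + 1/(g + B))² = ((-2 + 2) + 1/(14 + 10))² = (0 + 1/24)² = (1/24)² = 1/576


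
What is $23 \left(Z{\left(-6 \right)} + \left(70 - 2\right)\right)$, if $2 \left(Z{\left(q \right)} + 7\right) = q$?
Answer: $1334$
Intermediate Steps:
$Z{\left(q \right)} = -7 + \frac{q}{2}$
$23 \left(Z{\left(-6 \right)} + \left(70 - 2\right)\right) = 23 \left(\left(-7 + \frac{1}{2} \left(-6\right)\right) + \left(70 - 2\right)\right) = 23 \left(\left(-7 - 3\right) + \left(70 - 2\right)\right) = 23 \left(-10 + 68\right) = 23 \cdot 58 = 1334$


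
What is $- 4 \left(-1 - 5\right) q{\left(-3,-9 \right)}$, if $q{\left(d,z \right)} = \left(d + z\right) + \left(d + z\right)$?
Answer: $-576$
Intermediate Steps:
$q{\left(d,z \right)} = 2 d + 2 z$
$- 4 \left(-1 - 5\right) q{\left(-3,-9 \right)} = - 4 \left(-1 - 5\right) \left(2 \left(-3\right) + 2 \left(-9\right)\right) = \left(-4\right) \left(-6\right) \left(-6 - 18\right) = 24 \left(-24\right) = -576$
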